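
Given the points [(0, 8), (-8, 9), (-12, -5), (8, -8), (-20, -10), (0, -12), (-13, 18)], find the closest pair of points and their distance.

Computing all pairwise distances among 7 points:

d((0, 8), (-8, 9)) = 8.0623 <-- minimum
d((0, 8), (-12, -5)) = 17.6918
d((0, 8), (8, -8)) = 17.8885
d((0, 8), (-20, -10)) = 26.9072
d((0, 8), (0, -12)) = 20.0
d((0, 8), (-13, 18)) = 16.4012
d((-8, 9), (-12, -5)) = 14.5602
d((-8, 9), (8, -8)) = 23.3452
d((-8, 9), (-20, -10)) = 22.4722
d((-8, 9), (0, -12)) = 22.4722
d((-8, 9), (-13, 18)) = 10.2956
d((-12, -5), (8, -8)) = 20.2237
d((-12, -5), (-20, -10)) = 9.434
d((-12, -5), (0, -12)) = 13.8924
d((-12, -5), (-13, 18)) = 23.0217
d((8, -8), (-20, -10)) = 28.0713
d((8, -8), (0, -12)) = 8.9443
d((8, -8), (-13, 18)) = 33.4215
d((-20, -10), (0, -12)) = 20.0998
d((-20, -10), (-13, 18)) = 28.8617
d((0, -12), (-13, 18)) = 32.6956

Closest pair: (0, 8) and (-8, 9) with distance 8.0623

The closest pair is (0, 8) and (-8, 9) with Euclidean distance 8.0623. For 7 points, brute-force pairwise comparison is shown above. For large n, the divide-and-conquer algorithm (sort by x, recurse on halves, check the dividing strip) achieves O(n log n).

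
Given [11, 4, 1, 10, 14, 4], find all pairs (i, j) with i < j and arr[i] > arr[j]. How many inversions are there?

Finding inversions in [11, 4, 1, 10, 14, 4]:

(0, 1): arr[0]=11 > arr[1]=4
(0, 2): arr[0]=11 > arr[2]=1
(0, 3): arr[0]=11 > arr[3]=10
(0, 5): arr[0]=11 > arr[5]=4
(1, 2): arr[1]=4 > arr[2]=1
(3, 5): arr[3]=10 > arr[5]=4
(4, 5): arr[4]=14 > arr[5]=4

Total inversions: 7

The array has 7 inversion(s): (0,1), (0,2), (0,3), (0,5), (1,2), (3,5), (4,5). Each pair (i,j) satisfies i < j and arr[i] > arr[j].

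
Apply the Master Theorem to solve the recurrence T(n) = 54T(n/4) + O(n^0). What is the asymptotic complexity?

Master Theorem for T(n) = 54T(n/4) + O(n^0):

a = 54, b = 4, c = 0
log_b(a) = log_4(54) = 2.8774

Case 1: c = 0 < log_4(54) = 2.8774
T(n) = O(n^(log_4 54))

For T(n) = 54T(n/4) + O(n^0): log_4(54) = 2.8774. This is Case 1 of the Master Theorem (c < log_b(a), work dominated by leaves), giving O(n^(log_4 54)).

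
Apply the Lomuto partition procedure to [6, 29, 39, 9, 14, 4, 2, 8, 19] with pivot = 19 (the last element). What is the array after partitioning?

Lomuto partition with pivot = 19:

Initial array: [6, 29, 39, 9, 14, 4, 2, 8, 19]

arr[0]=6 <= 19: swap with position 0, array becomes [6, 29, 39, 9, 14, 4, 2, 8, 19]
arr[1]=29 > 19: no swap
arr[2]=39 > 19: no swap
arr[3]=9 <= 19: swap with position 1, array becomes [6, 9, 39, 29, 14, 4, 2, 8, 19]
arr[4]=14 <= 19: swap with position 2, array becomes [6, 9, 14, 29, 39, 4, 2, 8, 19]
arr[5]=4 <= 19: swap with position 3, array becomes [6, 9, 14, 4, 39, 29, 2, 8, 19]
arr[6]=2 <= 19: swap with position 4, array becomes [6, 9, 14, 4, 2, 29, 39, 8, 19]
arr[7]=8 <= 19: swap with position 5, array becomes [6, 9, 14, 4, 2, 8, 39, 29, 19]

Place pivot at position 6: [6, 9, 14, 4, 2, 8, 19, 29, 39]
Pivot position: 6

After partitioning with pivot 19, the array becomes [6, 9, 14, 4, 2, 8, 19, 29, 39]. The pivot is placed at index 6. All elements to the left of the pivot are <= 19, and all elements to the right are > 19.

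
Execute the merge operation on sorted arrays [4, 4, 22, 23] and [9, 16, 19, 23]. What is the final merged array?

Merging process:

Compare 4 vs 9: take 4 from left. Merged: [4]
Compare 4 vs 9: take 4 from left. Merged: [4, 4]
Compare 22 vs 9: take 9 from right. Merged: [4, 4, 9]
Compare 22 vs 16: take 16 from right. Merged: [4, 4, 9, 16]
Compare 22 vs 19: take 19 from right. Merged: [4, 4, 9, 16, 19]
Compare 22 vs 23: take 22 from left. Merged: [4, 4, 9, 16, 19, 22]
Compare 23 vs 23: take 23 from left. Merged: [4, 4, 9, 16, 19, 22, 23]
Append remaining from right: [23]. Merged: [4, 4, 9, 16, 19, 22, 23, 23]

Final merged array: [4, 4, 9, 16, 19, 22, 23, 23]
Total comparisons: 7

The merged array is [4, 4, 9, 16, 19, 22, 23, 23], requiring 7 comparisons. The merge step runs in O(n) time where n is the total number of elements.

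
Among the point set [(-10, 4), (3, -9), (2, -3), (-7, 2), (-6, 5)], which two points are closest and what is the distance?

Computing all pairwise distances among 5 points:

d((-10, 4), (3, -9)) = 18.3848
d((-10, 4), (2, -3)) = 13.8924
d((-10, 4), (-7, 2)) = 3.6056
d((-10, 4), (-6, 5)) = 4.1231
d((3, -9), (2, -3)) = 6.0828
d((3, -9), (-7, 2)) = 14.8661
d((3, -9), (-6, 5)) = 16.6433
d((2, -3), (-7, 2)) = 10.2956
d((2, -3), (-6, 5)) = 11.3137
d((-7, 2), (-6, 5)) = 3.1623 <-- minimum

Closest pair: (-7, 2) and (-6, 5) with distance 3.1623

The closest pair is (-7, 2) and (-6, 5) with Euclidean distance 3.1623. For 5 points, brute-force pairwise comparison is shown above. For large n, the divide-and-conquer algorithm (sort by x, recurse on halves, check the dividing strip) achieves O(n log n).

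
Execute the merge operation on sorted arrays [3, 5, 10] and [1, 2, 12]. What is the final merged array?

Merging process:

Compare 3 vs 1: take 1 from right. Merged: [1]
Compare 3 vs 2: take 2 from right. Merged: [1, 2]
Compare 3 vs 12: take 3 from left. Merged: [1, 2, 3]
Compare 5 vs 12: take 5 from left. Merged: [1, 2, 3, 5]
Compare 10 vs 12: take 10 from left. Merged: [1, 2, 3, 5, 10]
Append remaining from right: [12]. Merged: [1, 2, 3, 5, 10, 12]

Final merged array: [1, 2, 3, 5, 10, 12]
Total comparisons: 5

The merged array is [1, 2, 3, 5, 10, 12], requiring 5 comparisons. The merge step runs in O(n) time where n is the total number of elements.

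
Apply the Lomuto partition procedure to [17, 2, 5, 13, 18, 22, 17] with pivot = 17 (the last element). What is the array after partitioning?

Lomuto partition with pivot = 17:

Initial array: [17, 2, 5, 13, 18, 22, 17]

arr[0]=17 <= 17: swap with position 0, array becomes [17, 2, 5, 13, 18, 22, 17]
arr[1]=2 <= 17: swap with position 1, array becomes [17, 2, 5, 13, 18, 22, 17]
arr[2]=5 <= 17: swap with position 2, array becomes [17, 2, 5, 13, 18, 22, 17]
arr[3]=13 <= 17: swap with position 3, array becomes [17, 2, 5, 13, 18, 22, 17]
arr[4]=18 > 17: no swap
arr[5]=22 > 17: no swap

Place pivot at position 4: [17, 2, 5, 13, 17, 22, 18]
Pivot position: 4

After partitioning with pivot 17, the array becomes [17, 2, 5, 13, 17, 22, 18]. The pivot is placed at index 4. All elements to the left of the pivot are <= 17, and all elements to the right are > 17.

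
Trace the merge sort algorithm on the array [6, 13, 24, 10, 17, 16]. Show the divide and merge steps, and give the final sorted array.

Merge sort trace:

Split: [6, 13, 24, 10, 17, 16] -> [6, 13, 24] and [10, 17, 16]
  Split: [6, 13, 24] -> [6] and [13, 24]
    Split: [13, 24] -> [13] and [24]
    Merge: [13] + [24] -> [13, 24]
  Merge: [6] + [13, 24] -> [6, 13, 24]
  Split: [10, 17, 16] -> [10] and [17, 16]
    Split: [17, 16] -> [17] and [16]
    Merge: [17] + [16] -> [16, 17]
  Merge: [10] + [16, 17] -> [10, 16, 17]
Merge: [6, 13, 24] + [10, 16, 17] -> [6, 10, 13, 16, 17, 24]

Final sorted array: [6, 10, 13, 16, 17, 24]

The merge sort proceeds by recursively splitting the array and merging sorted halves.
After all merges, the sorted array is [6, 10, 13, 16, 17, 24].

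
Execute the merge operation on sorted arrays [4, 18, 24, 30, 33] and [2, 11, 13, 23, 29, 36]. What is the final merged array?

Merging process:

Compare 4 vs 2: take 2 from right. Merged: [2]
Compare 4 vs 11: take 4 from left. Merged: [2, 4]
Compare 18 vs 11: take 11 from right. Merged: [2, 4, 11]
Compare 18 vs 13: take 13 from right. Merged: [2, 4, 11, 13]
Compare 18 vs 23: take 18 from left. Merged: [2, 4, 11, 13, 18]
Compare 24 vs 23: take 23 from right. Merged: [2, 4, 11, 13, 18, 23]
Compare 24 vs 29: take 24 from left. Merged: [2, 4, 11, 13, 18, 23, 24]
Compare 30 vs 29: take 29 from right. Merged: [2, 4, 11, 13, 18, 23, 24, 29]
Compare 30 vs 36: take 30 from left. Merged: [2, 4, 11, 13, 18, 23, 24, 29, 30]
Compare 33 vs 36: take 33 from left. Merged: [2, 4, 11, 13, 18, 23, 24, 29, 30, 33]
Append remaining from right: [36]. Merged: [2, 4, 11, 13, 18, 23, 24, 29, 30, 33, 36]

Final merged array: [2, 4, 11, 13, 18, 23, 24, 29, 30, 33, 36]
Total comparisons: 10

The merged array is [2, 4, 11, 13, 18, 23, 24, 29, 30, 33, 36], requiring 10 comparisons. The merge step runs in O(n) time where n is the total number of elements.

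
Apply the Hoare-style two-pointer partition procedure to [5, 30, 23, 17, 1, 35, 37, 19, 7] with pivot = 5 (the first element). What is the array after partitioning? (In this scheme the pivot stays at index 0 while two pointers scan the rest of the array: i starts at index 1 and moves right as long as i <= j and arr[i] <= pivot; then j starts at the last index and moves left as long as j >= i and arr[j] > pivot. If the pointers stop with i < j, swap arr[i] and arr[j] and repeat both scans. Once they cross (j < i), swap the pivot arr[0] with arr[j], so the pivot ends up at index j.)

Hoare-style two-pointer partition with pivot = 5:

Initial array: [5, 30, 23, 17, 1, 35, 37, 19, 7]

Pointers start at i = 1, j = 8.
i stops at index 1 (arr[1]=30 > 5), j stops at index 4 (arr[4]=1 <= 5): swap arr[1] and arr[4], array becomes [5, 1, 23, 17, 30, 35, 37, 19, 7]
i ends at 2, j ends at 1: the pointers have crossed (j < i), so scanning stops.

Swap pivot arr[0] with arr[1] to place pivot at position 1: [1, 5, 23, 17, 30, 35, 37, 19, 7]
Pivot position: 1

After partitioning with pivot 5, the array becomes [1, 5, 23, 17, 30, 35, 37, 19, 7]. The pivot is placed at index 1. All elements to the left of the pivot are <= 5, and all elements to the right are > 5.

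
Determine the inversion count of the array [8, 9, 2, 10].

Finding inversions in [8, 9, 2, 10]:

(0, 2): arr[0]=8 > arr[2]=2
(1, 2): arr[1]=9 > arr[2]=2

Total inversions: 2

The array has 2 inversion(s): (0,2), (1,2). Each pair (i,j) satisfies i < j and arr[i] > arr[j].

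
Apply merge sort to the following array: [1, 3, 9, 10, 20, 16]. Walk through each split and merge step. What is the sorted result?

Merge sort trace:

Split: [1, 3, 9, 10, 20, 16] -> [1, 3, 9] and [10, 20, 16]
  Split: [1, 3, 9] -> [1] and [3, 9]
    Split: [3, 9] -> [3] and [9]
    Merge: [3] + [9] -> [3, 9]
  Merge: [1] + [3, 9] -> [1, 3, 9]
  Split: [10, 20, 16] -> [10] and [20, 16]
    Split: [20, 16] -> [20] and [16]
    Merge: [20] + [16] -> [16, 20]
  Merge: [10] + [16, 20] -> [10, 16, 20]
Merge: [1, 3, 9] + [10, 16, 20] -> [1, 3, 9, 10, 16, 20]

Final sorted array: [1, 3, 9, 10, 16, 20]

The merge sort proceeds by recursively splitting the array and merging sorted halves.
After all merges, the sorted array is [1, 3, 9, 10, 16, 20].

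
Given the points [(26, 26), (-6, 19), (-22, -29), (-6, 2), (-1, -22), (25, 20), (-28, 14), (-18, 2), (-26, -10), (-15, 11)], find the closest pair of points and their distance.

Computing all pairwise distances among 10 points:

d((26, 26), (-6, 19)) = 32.7567
d((26, 26), (-22, -29)) = 73.0
d((26, 26), (-6, 2)) = 40.0
d((26, 26), (-1, -22)) = 55.0727
d((26, 26), (25, 20)) = 6.0828 <-- minimum
d((26, 26), (-28, 14)) = 55.3173
d((26, 26), (-18, 2)) = 50.1199
d((26, 26), (-26, -10)) = 63.2456
d((26, 26), (-15, 11)) = 43.6578
d((-6, 19), (-22, -29)) = 50.5964
d((-6, 19), (-6, 2)) = 17.0
d((-6, 19), (-1, -22)) = 41.3038
d((-6, 19), (25, 20)) = 31.0161
d((-6, 19), (-28, 14)) = 22.561
d((-6, 19), (-18, 2)) = 20.8087
d((-6, 19), (-26, -10)) = 35.2278
d((-6, 19), (-15, 11)) = 12.0416
d((-22, -29), (-6, 2)) = 34.8855
d((-22, -29), (-1, -22)) = 22.1359
d((-22, -29), (25, 20)) = 67.897
d((-22, -29), (-28, 14)) = 43.4166
d((-22, -29), (-18, 2)) = 31.257
d((-22, -29), (-26, -10)) = 19.4165
d((-22, -29), (-15, 11)) = 40.6079
d((-6, 2), (-1, -22)) = 24.5153
d((-6, 2), (25, 20)) = 35.8469
d((-6, 2), (-28, 14)) = 25.0599
d((-6, 2), (-18, 2)) = 12.0
d((-6, 2), (-26, -10)) = 23.3238
d((-6, 2), (-15, 11)) = 12.7279
d((-1, -22), (25, 20)) = 49.3964
d((-1, -22), (-28, 14)) = 45.0
d((-1, -22), (-18, 2)) = 29.4109
d((-1, -22), (-26, -10)) = 27.7308
d((-1, -22), (-15, 11)) = 35.8469
d((25, 20), (-28, 14)) = 53.3385
d((25, 20), (-18, 2)) = 46.6154
d((25, 20), (-26, -10)) = 59.1692
d((25, 20), (-15, 11)) = 41.0
d((-28, 14), (-18, 2)) = 15.6205
d((-28, 14), (-26, -10)) = 24.0832
d((-28, 14), (-15, 11)) = 13.3417
d((-18, 2), (-26, -10)) = 14.4222
d((-18, 2), (-15, 11)) = 9.4868
d((-26, -10), (-15, 11)) = 23.7065

Closest pair: (26, 26) and (25, 20) with distance 6.0828

The closest pair is (26, 26) and (25, 20) with Euclidean distance 6.0828. For 10 points, brute-force pairwise comparison is shown above. For large n, the divide-and-conquer algorithm (sort by x, recurse on halves, check the dividing strip) achieves O(n log n).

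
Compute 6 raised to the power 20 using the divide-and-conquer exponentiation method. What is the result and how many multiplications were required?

Computing 6^20 by squaring (build up from 6^1; each line after the first costs one multiplication):

6^1 = 6
6^2 = (6^1)^2 = 6^2 = 36
6^4 = (6^2)^2 = 36^2 = 1296
6^5 = 6 * 6^4 = 6 * 1296 = 7776
6^10 = (6^5)^2 = 7776^2 = 60466176
6^20 = (6^10)^2 = 60466176^2 = 3656158440062976

Result: 3656158440062976
Multiplications needed: 5 (5 lines after 6^1)

6^20 = 3656158440062976. Using exponentiation by squaring, this requires 5 multiplications. The key idea: if the exponent is even, square the half-power; if odd, multiply by the base once.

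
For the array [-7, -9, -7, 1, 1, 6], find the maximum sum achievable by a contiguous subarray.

Using Kadane's algorithm on [-7, -9, -7, 1, 1, 6]:

Scanning through the array:
Position 1 (value -9): max_ending_here = -9, max_so_far = -7
Position 2 (value -7): max_ending_here = -7, max_so_far = -7
Position 3 (value 1): max_ending_here = 1, max_so_far = 1
Position 4 (value 1): max_ending_here = 2, max_so_far = 2
Position 5 (value 6): max_ending_here = 8, max_so_far = 8

Maximum subarray: [1, 1, 6]
Maximum sum: 8

The maximum subarray is [1, 1, 6] with sum 8. This subarray runs from index 3 to index 5.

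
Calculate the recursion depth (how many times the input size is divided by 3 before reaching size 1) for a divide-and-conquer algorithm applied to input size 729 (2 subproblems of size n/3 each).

For divide and conquer with division factor 3:

Problem sizes at each level:
Level 0: 729
Level 1: 243
Level 2: 81
Level 3: 27
Level 4: 9
Level 5: 3
Level 6: 1

The root is level 0 and the size-1 base case is level 6 (the tree spans levels 0 through 6, i.e. 7 levels counting the root), so the depth is the number of divisions: log_3(729) = 6

The recursion tree depth is log_3(729) = 6. At each level, the problem size is divided by 3, so it takes 6 divisions to reduce to a base case of size 1. The algorithm makes 2 recursive calls at each level.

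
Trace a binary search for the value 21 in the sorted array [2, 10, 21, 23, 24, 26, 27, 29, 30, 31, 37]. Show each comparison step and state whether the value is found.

Binary search for 21 in [2, 10, 21, 23, 24, 26, 27, 29, 30, 31, 37]:

lo=0, hi=10, mid=5, arr[mid]=26 -> 26 > 21, search left half
lo=0, hi=4, mid=2, arr[mid]=21 -> Found target at index 2!

Binary search finds 21 at index 2 after 2 comparisons. The search repeatedly halves the search space by comparing with the middle element.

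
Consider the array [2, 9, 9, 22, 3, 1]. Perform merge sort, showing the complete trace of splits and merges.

Merge sort trace:

Split: [2, 9, 9, 22, 3, 1] -> [2, 9, 9] and [22, 3, 1]
  Split: [2, 9, 9] -> [2] and [9, 9]
    Split: [9, 9] -> [9] and [9]
    Merge: [9] + [9] -> [9, 9]
  Merge: [2] + [9, 9] -> [2, 9, 9]
  Split: [22, 3, 1] -> [22] and [3, 1]
    Split: [3, 1] -> [3] and [1]
    Merge: [3] + [1] -> [1, 3]
  Merge: [22] + [1, 3] -> [1, 3, 22]
Merge: [2, 9, 9] + [1, 3, 22] -> [1, 2, 3, 9, 9, 22]

Final sorted array: [1, 2, 3, 9, 9, 22]

The merge sort proceeds by recursively splitting the array and merging sorted halves.
After all merges, the sorted array is [1, 2, 3, 9, 9, 22].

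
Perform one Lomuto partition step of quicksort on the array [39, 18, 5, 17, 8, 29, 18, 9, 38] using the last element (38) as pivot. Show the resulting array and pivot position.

Lomuto partition with pivot = 38:

Initial array: [39, 18, 5, 17, 8, 29, 18, 9, 38]

arr[0]=39 > 38: no swap
arr[1]=18 <= 38: swap with position 0, array becomes [18, 39, 5, 17, 8, 29, 18, 9, 38]
arr[2]=5 <= 38: swap with position 1, array becomes [18, 5, 39, 17, 8, 29, 18, 9, 38]
arr[3]=17 <= 38: swap with position 2, array becomes [18, 5, 17, 39, 8, 29, 18, 9, 38]
arr[4]=8 <= 38: swap with position 3, array becomes [18, 5, 17, 8, 39, 29, 18, 9, 38]
arr[5]=29 <= 38: swap with position 4, array becomes [18, 5, 17, 8, 29, 39, 18, 9, 38]
arr[6]=18 <= 38: swap with position 5, array becomes [18, 5, 17, 8, 29, 18, 39, 9, 38]
arr[7]=9 <= 38: swap with position 6, array becomes [18, 5, 17, 8, 29, 18, 9, 39, 38]

Place pivot at position 7: [18, 5, 17, 8, 29, 18, 9, 38, 39]
Pivot position: 7

After partitioning with pivot 38, the array becomes [18, 5, 17, 8, 29, 18, 9, 38, 39]. The pivot is placed at index 7. All elements to the left of the pivot are <= 38, and all elements to the right are > 38.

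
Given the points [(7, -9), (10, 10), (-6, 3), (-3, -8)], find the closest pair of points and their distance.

Computing all pairwise distances among 4 points:

d((7, -9), (10, 10)) = 19.2354
d((7, -9), (-6, 3)) = 17.6918
d((7, -9), (-3, -8)) = 10.0499 <-- minimum
d((10, 10), (-6, 3)) = 17.4642
d((10, 10), (-3, -8)) = 22.2036
d((-6, 3), (-3, -8)) = 11.4018

Closest pair: (7, -9) and (-3, -8) with distance 10.0499

The closest pair is (7, -9) and (-3, -8) with Euclidean distance 10.0499. For 4 points, brute-force pairwise comparison is shown above. For large n, the divide-and-conquer algorithm (sort by x, recurse on halves, check the dividing strip) achieves O(n log n).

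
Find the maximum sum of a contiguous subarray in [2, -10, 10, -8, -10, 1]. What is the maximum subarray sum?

Using Kadane's algorithm on [2, -10, 10, -8, -10, 1]:

Scanning through the array:
Position 1 (value -10): max_ending_here = -8, max_so_far = 2
Position 2 (value 10): max_ending_here = 10, max_so_far = 10
Position 3 (value -8): max_ending_here = 2, max_so_far = 10
Position 4 (value -10): max_ending_here = -8, max_so_far = 10
Position 5 (value 1): max_ending_here = 1, max_so_far = 10

Maximum subarray: [10]
Maximum sum: 10

The maximum subarray is [10] with sum 10. This subarray runs from index 2 to index 2.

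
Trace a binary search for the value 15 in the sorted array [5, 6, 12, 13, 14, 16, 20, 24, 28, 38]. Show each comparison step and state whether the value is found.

Binary search for 15 in [5, 6, 12, 13, 14, 16, 20, 24, 28, 38]:

lo=0, hi=9, mid=4, arr[mid]=14 -> 14 < 15, search right half
lo=5, hi=9, mid=7, arr[mid]=24 -> 24 > 15, search left half
lo=5, hi=6, mid=5, arr[mid]=16 -> 16 > 15, search left half
lo=5 > hi=4, target 15 not found

Binary search determines that 15 is not in the array after 3 comparisons. The search space was exhausted without finding the target.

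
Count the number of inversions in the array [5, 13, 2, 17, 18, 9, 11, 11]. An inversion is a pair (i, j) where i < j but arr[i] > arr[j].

Finding inversions in [5, 13, 2, 17, 18, 9, 11, 11]:

(0, 2): arr[0]=5 > arr[2]=2
(1, 2): arr[1]=13 > arr[2]=2
(1, 5): arr[1]=13 > arr[5]=9
(1, 6): arr[1]=13 > arr[6]=11
(1, 7): arr[1]=13 > arr[7]=11
(3, 5): arr[3]=17 > arr[5]=9
(3, 6): arr[3]=17 > arr[6]=11
(3, 7): arr[3]=17 > arr[7]=11
(4, 5): arr[4]=18 > arr[5]=9
(4, 6): arr[4]=18 > arr[6]=11
(4, 7): arr[4]=18 > arr[7]=11

Total inversions: 11

The array has 11 inversion(s): (0,2), (1,2), (1,5), (1,6), (1,7), (3,5), (3,6), (3,7), (4,5), (4,6), (4,7). Each pair (i,j) satisfies i < j and arr[i] > arr[j].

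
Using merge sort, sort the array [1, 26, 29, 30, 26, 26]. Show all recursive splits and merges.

Merge sort trace:

Split: [1, 26, 29, 30, 26, 26] -> [1, 26, 29] and [30, 26, 26]
  Split: [1, 26, 29] -> [1] and [26, 29]
    Split: [26, 29] -> [26] and [29]
    Merge: [26] + [29] -> [26, 29]
  Merge: [1] + [26, 29] -> [1, 26, 29]
  Split: [30, 26, 26] -> [30] and [26, 26]
    Split: [26, 26] -> [26] and [26]
    Merge: [26] + [26] -> [26, 26]
  Merge: [30] + [26, 26] -> [26, 26, 30]
Merge: [1, 26, 29] + [26, 26, 30] -> [1, 26, 26, 26, 29, 30]

Final sorted array: [1, 26, 26, 26, 29, 30]

The merge sort proceeds by recursively splitting the array and merging sorted halves.
After all merges, the sorted array is [1, 26, 26, 26, 29, 30].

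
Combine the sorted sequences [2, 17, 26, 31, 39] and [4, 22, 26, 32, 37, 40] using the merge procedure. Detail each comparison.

Merging process:

Compare 2 vs 4: take 2 from left. Merged: [2]
Compare 17 vs 4: take 4 from right. Merged: [2, 4]
Compare 17 vs 22: take 17 from left. Merged: [2, 4, 17]
Compare 26 vs 22: take 22 from right. Merged: [2, 4, 17, 22]
Compare 26 vs 26: take 26 from left. Merged: [2, 4, 17, 22, 26]
Compare 31 vs 26: take 26 from right. Merged: [2, 4, 17, 22, 26, 26]
Compare 31 vs 32: take 31 from left. Merged: [2, 4, 17, 22, 26, 26, 31]
Compare 39 vs 32: take 32 from right. Merged: [2, 4, 17, 22, 26, 26, 31, 32]
Compare 39 vs 37: take 37 from right. Merged: [2, 4, 17, 22, 26, 26, 31, 32, 37]
Compare 39 vs 40: take 39 from left. Merged: [2, 4, 17, 22, 26, 26, 31, 32, 37, 39]
Append remaining from right: [40]. Merged: [2, 4, 17, 22, 26, 26, 31, 32, 37, 39, 40]

Final merged array: [2, 4, 17, 22, 26, 26, 31, 32, 37, 39, 40]
Total comparisons: 10

The merged array is [2, 4, 17, 22, 26, 26, 31, 32, 37, 39, 40], requiring 10 comparisons. The merge step runs in O(n) time where n is the total number of elements.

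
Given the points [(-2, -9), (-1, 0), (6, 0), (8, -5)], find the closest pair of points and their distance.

Computing all pairwise distances among 4 points:

d((-2, -9), (-1, 0)) = 9.0554
d((-2, -9), (6, 0)) = 12.0416
d((-2, -9), (8, -5)) = 10.7703
d((-1, 0), (6, 0)) = 7.0
d((-1, 0), (8, -5)) = 10.2956
d((6, 0), (8, -5)) = 5.3852 <-- minimum

Closest pair: (6, 0) and (8, -5) with distance 5.3852

The closest pair is (6, 0) and (8, -5) with Euclidean distance 5.3852. For 4 points, brute-force pairwise comparison is shown above. For large n, the divide-and-conquer algorithm (sort by x, recurse on halves, check the dividing strip) achieves O(n log n).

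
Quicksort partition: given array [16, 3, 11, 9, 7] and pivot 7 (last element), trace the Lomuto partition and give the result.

Lomuto partition with pivot = 7:

Initial array: [16, 3, 11, 9, 7]

arr[0]=16 > 7: no swap
arr[1]=3 <= 7: swap with position 0, array becomes [3, 16, 11, 9, 7]
arr[2]=11 > 7: no swap
arr[3]=9 > 7: no swap

Place pivot at position 1: [3, 7, 11, 9, 16]
Pivot position: 1

After partitioning with pivot 7, the array becomes [3, 7, 11, 9, 16]. The pivot is placed at index 1. All elements to the left of the pivot are <= 7, and all elements to the right are > 7.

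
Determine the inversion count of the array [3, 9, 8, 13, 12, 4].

Finding inversions in [3, 9, 8, 13, 12, 4]:

(1, 2): arr[1]=9 > arr[2]=8
(1, 5): arr[1]=9 > arr[5]=4
(2, 5): arr[2]=8 > arr[5]=4
(3, 4): arr[3]=13 > arr[4]=12
(3, 5): arr[3]=13 > arr[5]=4
(4, 5): arr[4]=12 > arr[5]=4

Total inversions: 6

The array has 6 inversion(s): (1,2), (1,5), (2,5), (3,4), (3,5), (4,5). Each pair (i,j) satisfies i < j and arr[i] > arr[j].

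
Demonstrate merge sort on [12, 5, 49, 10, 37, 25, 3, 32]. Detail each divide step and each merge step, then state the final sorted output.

Merge sort trace:

Split: [12, 5, 49, 10, 37, 25, 3, 32] -> [12, 5, 49, 10] and [37, 25, 3, 32]
  Split: [12, 5, 49, 10] -> [12, 5] and [49, 10]
    Split: [12, 5] -> [12] and [5]
    Merge: [12] + [5] -> [5, 12]
    Split: [49, 10] -> [49] and [10]
    Merge: [49] + [10] -> [10, 49]
  Merge: [5, 12] + [10, 49] -> [5, 10, 12, 49]
  Split: [37, 25, 3, 32] -> [37, 25] and [3, 32]
    Split: [37, 25] -> [37] and [25]
    Merge: [37] + [25] -> [25, 37]
    Split: [3, 32] -> [3] and [32]
    Merge: [3] + [32] -> [3, 32]
  Merge: [25, 37] + [3, 32] -> [3, 25, 32, 37]
Merge: [5, 10, 12, 49] + [3, 25, 32, 37] -> [3, 5, 10, 12, 25, 32, 37, 49]

Final sorted array: [3, 5, 10, 12, 25, 32, 37, 49]

The merge sort proceeds by recursively splitting the array and merging sorted halves.
After all merges, the sorted array is [3, 5, 10, 12, 25, 32, 37, 49].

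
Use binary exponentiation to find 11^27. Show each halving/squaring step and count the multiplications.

Computing 11^27 by squaring (build up from 11^1; each line after the first costs one multiplication):

11^1 = 11
11^2 = (11^1)^2 = 11^2 = 121
11^3 = 11 * 11^2 = 11 * 121 = 1331
11^6 = (11^3)^2 = 1331^2 = 1771561
11^12 = (11^6)^2 = 1771561^2 = 3138428376721
11^13 = 11 * 11^12 = 11 * 3138428376721 = 34522712143931
11^26 = (11^13)^2 = 34522712143931^2 = 1191817653772720942460132761
11^27 = 11 * 11^26 = 11 * 1191817653772720942460132761 = 13109994191499930367061460371

Result: 13109994191499930367061460371
Multiplications needed: 7 (7 lines after 11^1)

11^27 = 13109994191499930367061460371. Using exponentiation by squaring, this requires 7 multiplications. The key idea: if the exponent is even, square the half-power; if odd, multiply by the base once.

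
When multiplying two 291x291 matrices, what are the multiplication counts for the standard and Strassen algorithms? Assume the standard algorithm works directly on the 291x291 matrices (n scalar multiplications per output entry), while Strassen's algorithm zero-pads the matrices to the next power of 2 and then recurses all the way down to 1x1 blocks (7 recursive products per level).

Matrix multiplication for 291x291 matrices:

Strassen's algorithm requires power-of-2 dimensions. Pad 291x291 to 512x512 (next power of 2).

Standard algorithm: 291^3 = 24642171 multiplications
Strassen's algorithm: 7^(log2(512)) = 7^9 = 40353607 multiplications
Difference: 24642171 - 40353607 = -15711436 (Strassen uses MORE here due to padding overhead — for small or just-over-power-of-2 n, padding can outweigh the per-level savings)

Standard: 24642171 multiplications (291^3). Strassen: 40353607 multiplications (7^9, after padding to 512x512). Strassen reduces 8 recursive multiplications to 7 at each level.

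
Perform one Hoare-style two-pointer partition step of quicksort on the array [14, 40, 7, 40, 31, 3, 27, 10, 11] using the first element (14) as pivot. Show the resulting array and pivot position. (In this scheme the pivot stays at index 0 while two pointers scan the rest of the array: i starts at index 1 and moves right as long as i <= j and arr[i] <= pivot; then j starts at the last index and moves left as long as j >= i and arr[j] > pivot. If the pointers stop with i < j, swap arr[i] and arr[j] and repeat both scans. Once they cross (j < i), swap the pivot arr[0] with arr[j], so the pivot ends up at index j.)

Hoare-style two-pointer partition with pivot = 14:

Initial array: [14, 40, 7, 40, 31, 3, 27, 10, 11]

Pointers start at i = 1, j = 8.
i stops at index 1 (arr[1]=40 > 14), j stops at index 8 (arr[8]=11 <= 14): swap arr[1] and arr[8], array becomes [14, 11, 7, 40, 31, 3, 27, 10, 40]
i stops at index 3 (arr[3]=40 > 14), j stops at index 7 (arr[7]=10 <= 14): swap arr[3] and arr[7], array becomes [14, 11, 7, 10, 31, 3, 27, 40, 40]
i stops at index 4 (arr[4]=31 > 14), j stops at index 5 (arr[5]=3 <= 14): swap arr[4] and arr[5], array becomes [14, 11, 7, 10, 3, 31, 27, 40, 40]
i ends at 5, j ends at 4: the pointers have crossed (j < i), so scanning stops.

Swap pivot arr[0] with arr[4] to place pivot at position 4: [3, 11, 7, 10, 14, 31, 27, 40, 40]
Pivot position: 4

After partitioning with pivot 14, the array becomes [3, 11, 7, 10, 14, 31, 27, 40, 40]. The pivot is placed at index 4. All elements to the left of the pivot are <= 14, and all elements to the right are > 14.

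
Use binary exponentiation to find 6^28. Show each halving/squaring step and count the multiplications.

Computing 6^28 by squaring (build up from 6^1; each line after the first costs one multiplication):

6^1 = 6
6^2 = (6^1)^2 = 6^2 = 36
6^3 = 6 * 6^2 = 6 * 36 = 216
6^6 = (6^3)^2 = 216^2 = 46656
6^7 = 6 * 6^6 = 6 * 46656 = 279936
6^14 = (6^7)^2 = 279936^2 = 78364164096
6^28 = (6^14)^2 = 78364164096^2 = 6140942214464815497216

Result: 6140942214464815497216
Multiplications needed: 6 (6 lines after 6^1)

6^28 = 6140942214464815497216. Using exponentiation by squaring, this requires 6 multiplications. The key idea: if the exponent is even, square the half-power; if odd, multiply by the base once.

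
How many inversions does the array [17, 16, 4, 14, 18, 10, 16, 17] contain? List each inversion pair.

Finding inversions in [17, 16, 4, 14, 18, 10, 16, 17]:

(0, 1): arr[0]=17 > arr[1]=16
(0, 2): arr[0]=17 > arr[2]=4
(0, 3): arr[0]=17 > arr[3]=14
(0, 5): arr[0]=17 > arr[5]=10
(0, 6): arr[0]=17 > arr[6]=16
(1, 2): arr[1]=16 > arr[2]=4
(1, 3): arr[1]=16 > arr[3]=14
(1, 5): arr[1]=16 > arr[5]=10
(3, 5): arr[3]=14 > arr[5]=10
(4, 5): arr[4]=18 > arr[5]=10
(4, 6): arr[4]=18 > arr[6]=16
(4, 7): arr[4]=18 > arr[7]=17

Total inversions: 12

The array has 12 inversion(s): (0,1), (0,2), (0,3), (0,5), (0,6), (1,2), (1,3), (1,5), (3,5), (4,5), (4,6), (4,7). Each pair (i,j) satisfies i < j and arr[i] > arr[j].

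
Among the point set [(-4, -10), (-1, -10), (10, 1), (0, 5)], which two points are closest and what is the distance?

Computing all pairwise distances among 4 points:

d((-4, -10), (-1, -10)) = 3.0 <-- minimum
d((-4, -10), (10, 1)) = 17.8045
d((-4, -10), (0, 5)) = 15.5242
d((-1, -10), (10, 1)) = 15.5563
d((-1, -10), (0, 5)) = 15.0333
d((10, 1), (0, 5)) = 10.7703

Closest pair: (-4, -10) and (-1, -10) with distance 3.0

The closest pair is (-4, -10) and (-1, -10) with Euclidean distance 3.0. For 4 points, brute-force pairwise comparison is shown above. For large n, the divide-and-conquer algorithm (sort by x, recurse on halves, check the dividing strip) achieves O(n log n).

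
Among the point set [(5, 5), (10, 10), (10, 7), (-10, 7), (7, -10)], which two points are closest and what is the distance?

Computing all pairwise distances among 5 points:

d((5, 5), (10, 10)) = 7.0711
d((5, 5), (10, 7)) = 5.3852
d((5, 5), (-10, 7)) = 15.1327
d((5, 5), (7, -10)) = 15.1327
d((10, 10), (10, 7)) = 3.0 <-- minimum
d((10, 10), (-10, 7)) = 20.2237
d((10, 10), (7, -10)) = 20.2237
d((10, 7), (-10, 7)) = 20.0
d((10, 7), (7, -10)) = 17.2627
d((-10, 7), (7, -10)) = 24.0416

Closest pair: (10, 10) and (10, 7) with distance 3.0

The closest pair is (10, 10) and (10, 7) with Euclidean distance 3.0. For 5 points, brute-force pairwise comparison is shown above. For large n, the divide-and-conquer algorithm (sort by x, recurse on halves, check the dividing strip) achieves O(n log n).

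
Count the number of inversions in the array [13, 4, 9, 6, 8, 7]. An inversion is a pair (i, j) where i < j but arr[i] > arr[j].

Finding inversions in [13, 4, 9, 6, 8, 7]:

(0, 1): arr[0]=13 > arr[1]=4
(0, 2): arr[0]=13 > arr[2]=9
(0, 3): arr[0]=13 > arr[3]=6
(0, 4): arr[0]=13 > arr[4]=8
(0, 5): arr[0]=13 > arr[5]=7
(2, 3): arr[2]=9 > arr[3]=6
(2, 4): arr[2]=9 > arr[4]=8
(2, 5): arr[2]=9 > arr[5]=7
(4, 5): arr[4]=8 > arr[5]=7

Total inversions: 9

The array has 9 inversion(s): (0,1), (0,2), (0,3), (0,4), (0,5), (2,3), (2,4), (2,5), (4,5). Each pair (i,j) satisfies i < j and arr[i] > arr[j].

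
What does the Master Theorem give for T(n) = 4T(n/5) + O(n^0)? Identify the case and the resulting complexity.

Master Theorem for T(n) = 4T(n/5) + O(n^0):

a = 4, b = 5, c = 0
log_b(a) = log_5(4) = 0.8614

Case 1: c = 0 < log_5(4) = 0.8614
T(n) = O(n^(log_5 4))

For T(n) = 4T(n/5) + O(n^0): log_5(4) = 0.8614. This is Case 1 of the Master Theorem (c < log_b(a), work dominated by leaves), giving O(n^(log_5 4)).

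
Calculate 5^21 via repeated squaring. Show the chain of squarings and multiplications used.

Computing 5^21 by squaring (build up from 5^1; each line after the first costs one multiplication):

5^1 = 5
5^2 = (5^1)^2 = 5^2 = 25
5^4 = (5^2)^2 = 25^2 = 625
5^5 = 5 * 5^4 = 5 * 625 = 3125
5^10 = (5^5)^2 = 3125^2 = 9765625
5^20 = (5^10)^2 = 9765625^2 = 95367431640625
5^21 = 5 * 5^20 = 5 * 95367431640625 = 476837158203125

Result: 476837158203125
Multiplications needed: 6 (6 lines after 5^1)

5^21 = 476837158203125. Using exponentiation by squaring, this requires 6 multiplications. The key idea: if the exponent is even, square the half-power; if odd, multiply by the base once.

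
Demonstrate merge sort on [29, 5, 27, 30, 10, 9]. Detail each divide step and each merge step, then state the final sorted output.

Merge sort trace:

Split: [29, 5, 27, 30, 10, 9] -> [29, 5, 27] and [30, 10, 9]
  Split: [29, 5, 27] -> [29] and [5, 27]
    Split: [5, 27] -> [5] and [27]
    Merge: [5] + [27] -> [5, 27]
  Merge: [29] + [5, 27] -> [5, 27, 29]
  Split: [30, 10, 9] -> [30] and [10, 9]
    Split: [10, 9] -> [10] and [9]
    Merge: [10] + [9] -> [9, 10]
  Merge: [30] + [9, 10] -> [9, 10, 30]
Merge: [5, 27, 29] + [9, 10, 30] -> [5, 9, 10, 27, 29, 30]

Final sorted array: [5, 9, 10, 27, 29, 30]

The merge sort proceeds by recursively splitting the array and merging sorted halves.
After all merges, the sorted array is [5, 9, 10, 27, 29, 30].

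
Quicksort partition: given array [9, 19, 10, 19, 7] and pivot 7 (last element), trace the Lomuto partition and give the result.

Lomuto partition with pivot = 7:

Initial array: [9, 19, 10, 19, 7]

arr[0]=9 > 7: no swap
arr[1]=19 > 7: no swap
arr[2]=10 > 7: no swap
arr[3]=19 > 7: no swap

Place pivot at position 0: [7, 19, 10, 19, 9]
Pivot position: 0

After partitioning with pivot 7, the array becomes [7, 19, 10, 19, 9]. The pivot is placed at index 0. All elements to the left of the pivot are <= 7, and all elements to the right are > 7.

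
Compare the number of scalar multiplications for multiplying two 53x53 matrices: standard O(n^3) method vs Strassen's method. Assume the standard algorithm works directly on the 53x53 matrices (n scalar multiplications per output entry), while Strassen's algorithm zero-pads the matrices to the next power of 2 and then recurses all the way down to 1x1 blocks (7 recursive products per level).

Matrix multiplication for 53x53 matrices:

Strassen's algorithm requires power-of-2 dimensions. Pad 53x53 to 64x64 (next power of 2).

Standard algorithm: 53^3 = 148877 multiplications
Strassen's algorithm: 7^(log2(64)) = 7^6 = 117649 multiplications
Savings: 148877 - 117649 = 31228 multiplications

Standard: 148877 multiplications (53^3). Strassen: 117649 multiplications (7^6, after padding to 64x64). Strassen reduces 8 recursive multiplications to 7 at each level.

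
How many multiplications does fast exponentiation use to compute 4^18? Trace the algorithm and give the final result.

Computing 4^18 by squaring (build up from 4^1; each line after the first costs one multiplication):

4^1 = 4
4^2 = (4^1)^2 = 4^2 = 16
4^4 = (4^2)^2 = 16^2 = 256
4^8 = (4^4)^2 = 256^2 = 65536
4^9 = 4 * 4^8 = 4 * 65536 = 262144
4^18 = (4^9)^2 = 262144^2 = 68719476736

Result: 68719476736
Multiplications needed: 5 (5 lines after 4^1)

4^18 = 68719476736. Using exponentiation by squaring, this requires 5 multiplications. The key idea: if the exponent is even, square the half-power; if odd, multiply by the base once.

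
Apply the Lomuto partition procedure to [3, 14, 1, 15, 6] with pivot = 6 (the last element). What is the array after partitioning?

Lomuto partition with pivot = 6:

Initial array: [3, 14, 1, 15, 6]

arr[0]=3 <= 6: swap with position 0, array becomes [3, 14, 1, 15, 6]
arr[1]=14 > 6: no swap
arr[2]=1 <= 6: swap with position 1, array becomes [3, 1, 14, 15, 6]
arr[3]=15 > 6: no swap

Place pivot at position 2: [3, 1, 6, 15, 14]
Pivot position: 2

After partitioning with pivot 6, the array becomes [3, 1, 6, 15, 14]. The pivot is placed at index 2. All elements to the left of the pivot are <= 6, and all elements to the right are > 6.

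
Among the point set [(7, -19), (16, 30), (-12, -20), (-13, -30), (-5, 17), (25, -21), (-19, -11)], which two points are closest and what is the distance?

Computing all pairwise distances among 7 points:

d((7, -19), (16, 30)) = 49.8197
d((7, -19), (-12, -20)) = 19.0263
d((7, -19), (-13, -30)) = 22.8254
d((7, -19), (-5, 17)) = 37.9473
d((7, -19), (25, -21)) = 18.1108
d((7, -19), (-19, -11)) = 27.2029
d((16, 30), (-12, -20)) = 57.3062
d((16, 30), (-13, -30)) = 66.6408
d((16, 30), (-5, 17)) = 24.6982
d((16, 30), (25, -21)) = 51.788
d((16, 30), (-19, -11)) = 53.9073
d((-12, -20), (-13, -30)) = 10.0499 <-- minimum
d((-12, -20), (-5, 17)) = 37.6563
d((-12, -20), (25, -21)) = 37.0135
d((-12, -20), (-19, -11)) = 11.4018
d((-13, -30), (-5, 17)) = 47.676
d((-13, -30), (25, -21)) = 39.0512
d((-13, -30), (-19, -11)) = 19.9249
d((-5, 17), (25, -21)) = 48.4149
d((-5, 17), (-19, -11)) = 31.305
d((25, -21), (-19, -11)) = 45.1221

Closest pair: (-12, -20) and (-13, -30) with distance 10.0499

The closest pair is (-12, -20) and (-13, -30) with Euclidean distance 10.0499. For 7 points, brute-force pairwise comparison is shown above. For large n, the divide-and-conquer algorithm (sort by x, recurse on halves, check the dividing strip) achieves O(n log n).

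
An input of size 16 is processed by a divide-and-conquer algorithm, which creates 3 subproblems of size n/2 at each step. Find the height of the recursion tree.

For divide and conquer with division factor 2:

Problem sizes at each level:
Level 0: 16
Level 1: 8
Level 2: 4
Level 3: 2
Level 4: 1

The root is level 0 and the size-1 base case is level 4 (the tree spans levels 0 through 4, i.e. 5 levels counting the root), so the depth is the number of divisions: log_2(16) = 4

The recursion tree depth is log_2(16) = 4. At each level, the problem size is divided by 2, so it takes 4 divisions to reduce to a base case of size 1. The algorithm makes 3 recursive calls at each level.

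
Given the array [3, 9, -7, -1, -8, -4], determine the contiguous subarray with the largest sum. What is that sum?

Using Kadane's algorithm on [3, 9, -7, -1, -8, -4]:

Scanning through the array:
Position 1 (value 9): max_ending_here = 12, max_so_far = 12
Position 2 (value -7): max_ending_here = 5, max_so_far = 12
Position 3 (value -1): max_ending_here = 4, max_so_far = 12
Position 4 (value -8): max_ending_here = -4, max_so_far = 12
Position 5 (value -4): max_ending_here = -4, max_so_far = 12

Maximum subarray: [3, 9]
Maximum sum: 12

The maximum subarray is [3, 9] with sum 12. This subarray runs from index 0 to index 1.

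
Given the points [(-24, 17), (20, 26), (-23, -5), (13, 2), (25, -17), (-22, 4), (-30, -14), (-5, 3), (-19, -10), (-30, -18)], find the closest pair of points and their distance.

Computing all pairwise distances among 10 points:

d((-24, 17), (20, 26)) = 44.911
d((-24, 17), (-23, -5)) = 22.0227
d((-24, 17), (13, 2)) = 39.9249
d((-24, 17), (25, -17)) = 59.6406
d((-24, 17), (-22, 4)) = 13.1529
d((-24, 17), (-30, -14)) = 31.5753
d((-24, 17), (-5, 3)) = 23.6008
d((-24, 17), (-19, -10)) = 27.4591
d((-24, 17), (-30, -18)) = 35.5106
d((20, 26), (-23, -5)) = 53.0094
d((20, 26), (13, 2)) = 25.0
d((20, 26), (25, -17)) = 43.2897
d((20, 26), (-22, 4)) = 47.4131
d((20, 26), (-30, -14)) = 64.0312
d((20, 26), (-5, 3)) = 33.9706
d((20, 26), (-19, -10)) = 53.0754
d((20, 26), (-30, -18)) = 66.6033
d((-23, -5), (13, 2)) = 36.6742
d((-23, -5), (25, -17)) = 49.4773
d((-23, -5), (-22, 4)) = 9.0554
d((-23, -5), (-30, -14)) = 11.4018
d((-23, -5), (-5, 3)) = 19.6977
d((-23, -5), (-19, -10)) = 6.4031
d((-23, -5), (-30, -18)) = 14.7648
d((13, 2), (25, -17)) = 22.4722
d((13, 2), (-22, 4)) = 35.0571
d((13, 2), (-30, -14)) = 45.8803
d((13, 2), (-5, 3)) = 18.0278
d((13, 2), (-19, -10)) = 34.176
d((13, 2), (-30, -18)) = 47.4236
d((25, -17), (-22, 4)) = 51.4782
d((25, -17), (-30, -14)) = 55.0818
d((25, -17), (-5, 3)) = 36.0555
d((25, -17), (-19, -10)) = 44.5533
d((25, -17), (-30, -18)) = 55.0091
d((-22, 4), (-30, -14)) = 19.6977
d((-22, 4), (-5, 3)) = 17.0294
d((-22, 4), (-19, -10)) = 14.3178
d((-22, 4), (-30, -18)) = 23.4094
d((-30, -14), (-5, 3)) = 30.2324
d((-30, -14), (-19, -10)) = 11.7047
d((-30, -14), (-30, -18)) = 4.0 <-- minimum
d((-5, 3), (-19, -10)) = 19.105
d((-5, 3), (-30, -18)) = 32.6497
d((-19, -10), (-30, -18)) = 13.6015

Closest pair: (-30, -14) and (-30, -18) with distance 4.0

The closest pair is (-30, -14) and (-30, -18) with Euclidean distance 4.0. For 10 points, brute-force pairwise comparison is shown above. For large n, the divide-and-conquer algorithm (sort by x, recurse on halves, check the dividing strip) achieves O(n log n).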